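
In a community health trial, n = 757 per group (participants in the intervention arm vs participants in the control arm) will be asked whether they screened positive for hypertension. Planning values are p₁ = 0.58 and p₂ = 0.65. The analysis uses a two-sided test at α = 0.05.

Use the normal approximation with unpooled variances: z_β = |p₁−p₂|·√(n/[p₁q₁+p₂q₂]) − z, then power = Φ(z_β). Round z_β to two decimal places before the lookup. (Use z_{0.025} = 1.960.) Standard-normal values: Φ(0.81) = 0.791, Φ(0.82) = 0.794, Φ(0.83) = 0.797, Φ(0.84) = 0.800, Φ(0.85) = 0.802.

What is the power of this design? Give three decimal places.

Power ≈ 0.802

z_β = |p₁−p₂|·√(n/[p₁q₁+p₂q₂]) − z_{α/2}
    = 0.07 · √(757/0.4711) − 1.960
    = 0.07 · 40.0859 − 1.960
    = 2.8060 − 1.960 = 0.8460 → 0.85
Power = Φ(0.85) = 0.802.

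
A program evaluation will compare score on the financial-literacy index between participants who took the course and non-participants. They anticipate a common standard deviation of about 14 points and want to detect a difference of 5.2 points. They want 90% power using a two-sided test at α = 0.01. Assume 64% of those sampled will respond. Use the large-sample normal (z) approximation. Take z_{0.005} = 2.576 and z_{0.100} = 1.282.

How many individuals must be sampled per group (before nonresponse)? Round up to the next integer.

n = 338 per group

n = (z_{α/2} + z_β)² · (σ₁² + σ₂²) / δ²
  = (2.576 + 1.282)² · (2·14² = 392) / 5.2²
  = 14.8842 · 392 / 27.04
  = 215.78
Adjust for 64% response: 215.78 / 0.64 = 337.15.
Round up → n = 338 per group.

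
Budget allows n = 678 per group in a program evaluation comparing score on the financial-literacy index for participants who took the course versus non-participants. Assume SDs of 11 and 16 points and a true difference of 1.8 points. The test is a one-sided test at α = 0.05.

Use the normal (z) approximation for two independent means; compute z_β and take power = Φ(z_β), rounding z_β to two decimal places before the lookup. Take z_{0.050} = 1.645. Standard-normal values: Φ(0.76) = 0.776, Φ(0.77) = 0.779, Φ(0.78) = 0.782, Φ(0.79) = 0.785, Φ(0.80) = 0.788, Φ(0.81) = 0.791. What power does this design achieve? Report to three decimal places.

Power ≈ 0.779

z_β = δ·√(n/(σ₁²+σ₂²)) − z_α
    = 1.8 · √(678/377) − 1.645
    = 1.8 · 1.34105 − 1.645
    = 2.4139 − 1.645 = 0.7689 → 0.77
Power = Φ(0.77) = 0.779.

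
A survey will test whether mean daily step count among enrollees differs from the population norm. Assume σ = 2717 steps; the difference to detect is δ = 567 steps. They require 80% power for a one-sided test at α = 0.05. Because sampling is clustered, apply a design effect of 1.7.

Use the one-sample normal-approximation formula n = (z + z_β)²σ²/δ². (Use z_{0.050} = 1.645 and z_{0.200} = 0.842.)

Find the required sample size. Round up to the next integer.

n = (z_α + z_β)² · σ² / δ²
  = (1.645 + 0.842)² · 2717² / 567²
  = 6.1852 · 7382089 / 321489
  = 142.02
Design effect: 1.7 × 142.02 = 241.44.
Round up → n = 242.

n = 242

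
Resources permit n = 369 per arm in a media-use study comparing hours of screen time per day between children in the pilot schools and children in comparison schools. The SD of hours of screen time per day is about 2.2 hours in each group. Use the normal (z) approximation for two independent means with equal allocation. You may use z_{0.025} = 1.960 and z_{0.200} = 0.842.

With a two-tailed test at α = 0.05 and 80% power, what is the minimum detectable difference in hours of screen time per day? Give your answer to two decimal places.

Minimum detectable difference ≈ 0.45 hours

δ = (z_{α/2} + z_β) · √((σ₁²+σ₂²)/n)
  = (1.960 + 0.842) · √(9.68/369)
  = 2.802 · √0.02623
  = 2.802 · 0.1620
  = 0.4538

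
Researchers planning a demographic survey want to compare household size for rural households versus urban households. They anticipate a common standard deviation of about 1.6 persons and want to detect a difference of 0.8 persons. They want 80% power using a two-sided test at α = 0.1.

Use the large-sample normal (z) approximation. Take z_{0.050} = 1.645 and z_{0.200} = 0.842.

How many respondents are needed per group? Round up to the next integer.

n = 50 per group

n = (z_{α/2} + z_β)² · (σ₁² + σ₂²) / δ²
  = (1.645 + 0.842)² · (2·1.6² = 5.12) / 0.8²
  = 6.1852 · 5.12 / 0.64
  = 49.48
Round up → n = 50 per group.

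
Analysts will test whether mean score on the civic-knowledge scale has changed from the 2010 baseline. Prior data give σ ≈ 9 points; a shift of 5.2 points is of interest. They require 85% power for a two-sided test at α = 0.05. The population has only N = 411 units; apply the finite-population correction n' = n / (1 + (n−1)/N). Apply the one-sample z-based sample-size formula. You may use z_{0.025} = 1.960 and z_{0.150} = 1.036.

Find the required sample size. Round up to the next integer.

n = (z_{α/2} + z_β)² · σ² / δ²
  = (1.960 + 1.036)² · 9² / 5.2²
  = 8.9760 · 81 / 27.04
  = 26.89
Finite-population correction (N = 411): 26.89 / (1 + (26.89 − 1)/411) = 25.29.
Round up → n = 26.

n = 26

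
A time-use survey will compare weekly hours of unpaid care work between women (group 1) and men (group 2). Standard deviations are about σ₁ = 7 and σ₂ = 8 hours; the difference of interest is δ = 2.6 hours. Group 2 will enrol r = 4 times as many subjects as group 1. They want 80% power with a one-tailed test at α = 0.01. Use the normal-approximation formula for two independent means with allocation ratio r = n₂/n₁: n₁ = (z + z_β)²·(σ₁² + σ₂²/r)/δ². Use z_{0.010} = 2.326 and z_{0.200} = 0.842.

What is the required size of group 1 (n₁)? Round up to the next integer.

n₁ = (z_α + z_β)² · (σ₁² + σ₂²/r) / δ²
   = (2.326 + 0.842)² · (7² + 8²/4) / 2.6²
   = 10.0362 · (49 + 16) / 6.76
   = 10.0362 · 65 / 6.76
   = 96.50
Round up → n₁ = 97; n₂ = r·n₁ = 4 × 97 = 388.

n₁ = 97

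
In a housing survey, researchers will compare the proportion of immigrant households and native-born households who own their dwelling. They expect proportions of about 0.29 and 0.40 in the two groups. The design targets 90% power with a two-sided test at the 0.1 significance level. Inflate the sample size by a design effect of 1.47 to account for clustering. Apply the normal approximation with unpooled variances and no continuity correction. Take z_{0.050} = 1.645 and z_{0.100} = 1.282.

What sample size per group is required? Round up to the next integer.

n = (z_{α/2} + z_β)² · [p₁(1−p₁) + p₂(1−p₂)] / (p₁ − p₂)²
  = (1.645 + 1.282)² · (0.29·0.71 + 0.40·0.60) / (-0.11)²
  = (2.927)² · (0.2059 + 0.2400) / 0.0121
  = 8.5673 · 0.4459 / 0.0121
  = 315.72
Design effect: 1.47 × 315.72 = 464.10.
Round up → n = 465 per group.

n = 465 per group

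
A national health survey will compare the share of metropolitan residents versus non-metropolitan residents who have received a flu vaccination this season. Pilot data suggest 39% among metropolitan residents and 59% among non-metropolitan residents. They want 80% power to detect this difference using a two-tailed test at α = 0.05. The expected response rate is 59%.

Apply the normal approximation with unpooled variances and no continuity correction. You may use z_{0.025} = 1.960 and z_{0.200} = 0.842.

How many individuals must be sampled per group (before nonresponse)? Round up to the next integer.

n = (z_{α/2} + z_β)² · [p₁(1−p₁) + p₂(1−p₂)] / (p₁ − p₂)²
  = (1.960 + 0.842)² · (0.39·0.61 + 0.59·0.41) / (-0.20)²
  = (2.802)² · (0.2379 + 0.2419) / 0.0400
  = 7.8512 · 0.4798 / 0.0400
  = 94.18
Adjust for 59% response: 94.18 / 0.59 = 159.62.
Round up → n = 160 per group.

n = 160 per group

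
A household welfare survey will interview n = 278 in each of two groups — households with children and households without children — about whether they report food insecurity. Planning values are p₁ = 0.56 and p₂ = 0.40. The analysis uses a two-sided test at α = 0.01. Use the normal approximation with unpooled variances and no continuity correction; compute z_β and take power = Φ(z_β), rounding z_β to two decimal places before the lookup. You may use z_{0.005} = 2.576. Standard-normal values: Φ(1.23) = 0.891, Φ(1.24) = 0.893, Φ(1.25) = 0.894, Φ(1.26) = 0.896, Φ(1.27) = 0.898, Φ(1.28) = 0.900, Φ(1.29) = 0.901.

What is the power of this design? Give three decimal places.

Power ≈ 0.894

z_β = |p₁−p₂|·√(n/[p₁q₁+p₂q₂]) − z_{α/2}
    = 0.16 · √(278/0.4864) − 2.576
    = 0.16 · 23.9070 − 2.576
    = 3.8251 − 2.576 = 1.2491 → 1.25
Power = Φ(1.25) = 0.894.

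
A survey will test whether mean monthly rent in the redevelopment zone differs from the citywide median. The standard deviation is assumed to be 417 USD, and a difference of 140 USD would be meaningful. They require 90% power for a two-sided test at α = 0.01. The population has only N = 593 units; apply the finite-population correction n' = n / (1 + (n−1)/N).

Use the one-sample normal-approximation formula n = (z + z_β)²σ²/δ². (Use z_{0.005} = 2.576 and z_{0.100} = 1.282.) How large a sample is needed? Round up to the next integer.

n = (z_{α/2} + z_β)² · σ² / δ²
  = (2.576 + 1.282)² · 417² / 140²
  = 14.8842 · 173889 / 19600
  = 132.05
Finite-population correction (N = 593): 132.05 / (1 + (132.05 − 1)/593) = 108.15.
Round up → n = 109.

n = 109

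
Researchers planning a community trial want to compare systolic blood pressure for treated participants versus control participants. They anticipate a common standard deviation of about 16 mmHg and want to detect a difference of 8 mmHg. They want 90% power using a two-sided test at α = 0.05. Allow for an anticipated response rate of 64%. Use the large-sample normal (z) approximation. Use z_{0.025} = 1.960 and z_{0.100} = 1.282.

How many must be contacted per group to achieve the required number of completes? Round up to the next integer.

n = 132 per group

n = (z_{α/2} + z_β)² · (σ₁² + σ₂²) / δ²
  = (1.960 + 1.282)² · (2·16² = 512) / 8²
  = 10.5106 · 512 / 64
  = 84.08
Adjust for 64% response: 84.08 / 0.64 = 131.38.
Round up → n = 132 per group.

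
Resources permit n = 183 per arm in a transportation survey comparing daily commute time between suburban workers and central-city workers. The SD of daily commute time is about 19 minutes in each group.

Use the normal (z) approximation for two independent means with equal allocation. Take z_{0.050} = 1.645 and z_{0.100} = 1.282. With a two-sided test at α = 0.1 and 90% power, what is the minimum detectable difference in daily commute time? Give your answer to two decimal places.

Minimum detectable difference ≈ 5.81 minutes

δ = (z_{α/2} + z_β) · √((σ₁²+σ₂²)/n)
  = (1.645 + 1.282) · √(722/183)
  = 2.927 · √3.9454
  = 2.927 · 1.9863
  = 5.8139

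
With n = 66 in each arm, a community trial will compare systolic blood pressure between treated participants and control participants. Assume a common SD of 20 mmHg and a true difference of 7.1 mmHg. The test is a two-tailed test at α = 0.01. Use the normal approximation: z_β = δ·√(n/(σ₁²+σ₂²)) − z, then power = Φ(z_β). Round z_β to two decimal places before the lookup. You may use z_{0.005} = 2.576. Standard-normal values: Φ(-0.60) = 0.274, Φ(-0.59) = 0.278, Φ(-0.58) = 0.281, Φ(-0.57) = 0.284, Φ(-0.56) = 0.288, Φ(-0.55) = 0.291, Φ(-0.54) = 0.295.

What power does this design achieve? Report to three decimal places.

Power ≈ 0.295

z_β = δ·√(n/(σ₁²+σ₂²)) − z_{α/2}
    = 7.1 · √(66/800) − 2.576
    = 7.1 · 0.28723 − 2.576
    = 2.0393 − 2.576 = -0.5367 → -0.54
Power = Φ(-0.54) = 0.295.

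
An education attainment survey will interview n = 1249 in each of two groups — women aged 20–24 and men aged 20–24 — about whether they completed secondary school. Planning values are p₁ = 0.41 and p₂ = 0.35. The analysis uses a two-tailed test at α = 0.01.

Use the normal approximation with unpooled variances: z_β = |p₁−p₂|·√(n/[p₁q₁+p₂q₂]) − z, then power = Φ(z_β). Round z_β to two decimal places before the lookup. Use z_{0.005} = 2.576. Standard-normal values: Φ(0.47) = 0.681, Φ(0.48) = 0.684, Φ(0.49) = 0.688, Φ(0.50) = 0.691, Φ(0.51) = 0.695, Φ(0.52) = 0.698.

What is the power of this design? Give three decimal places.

z_β = |p₁−p₂|·√(n/[p₁q₁+p₂q₂]) − z_{α/2}
    = 0.06 · √(1249/0.4694) − 2.576
    = 0.06 · 51.5834 − 2.576
    = 3.0950 − 2.576 = 0.5190 → 0.52
Power = Φ(0.52) = 0.698.

Power ≈ 0.698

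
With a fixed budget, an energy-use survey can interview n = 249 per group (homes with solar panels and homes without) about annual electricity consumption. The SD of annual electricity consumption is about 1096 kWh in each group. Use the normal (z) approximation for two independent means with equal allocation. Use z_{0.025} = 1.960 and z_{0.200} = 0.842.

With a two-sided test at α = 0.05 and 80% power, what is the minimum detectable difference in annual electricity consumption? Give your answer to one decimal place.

δ = (z_{α/2} + z_β) · √((σ₁²+σ₂²)/n)
  = (1.960 + 0.842) · √(2402432/249)
  = 2.802 · √9648.3
  = 2.802 · 98.2259
  = 275.2289

Minimum detectable difference ≈ 275.2 kWh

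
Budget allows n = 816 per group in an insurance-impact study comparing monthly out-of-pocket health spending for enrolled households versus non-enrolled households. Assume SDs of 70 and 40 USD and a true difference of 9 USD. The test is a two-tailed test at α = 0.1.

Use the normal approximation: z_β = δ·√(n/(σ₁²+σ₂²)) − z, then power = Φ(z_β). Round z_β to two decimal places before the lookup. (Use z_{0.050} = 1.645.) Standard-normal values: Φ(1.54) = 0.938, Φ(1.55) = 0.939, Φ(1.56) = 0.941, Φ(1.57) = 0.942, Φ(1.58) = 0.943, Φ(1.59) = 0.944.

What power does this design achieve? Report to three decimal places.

z_β = δ·√(n/(σ₁²+σ₂²)) − z_{α/2}
    = 9 · √(816/6500) − 1.645
    = 9 · 0.35431 − 1.645
    = 3.1888 − 1.645 = 1.5438 → 1.54
Power = Φ(1.54) = 0.938.

Power ≈ 0.938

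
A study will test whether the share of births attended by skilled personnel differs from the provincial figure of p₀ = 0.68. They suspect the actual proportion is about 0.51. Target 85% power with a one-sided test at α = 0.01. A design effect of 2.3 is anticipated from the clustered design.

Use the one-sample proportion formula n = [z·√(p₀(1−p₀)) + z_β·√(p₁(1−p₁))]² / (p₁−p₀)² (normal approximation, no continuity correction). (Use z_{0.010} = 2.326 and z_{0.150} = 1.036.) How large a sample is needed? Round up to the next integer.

n = 205

n = [z_α·√(p₀q₀) + z_β·√(p₁q₁)]² / (p₁ − p₀)²
  = [2.326·√(0.68·0.32) + 1.036·√(0.51·0.49)]² / (-0.17)²
  = [2.326·0.4665 + 1.036·0.4999]² / 0.0289
  = [1.6029]² / 0.0289
  = 88.90
Design effect: 2.3 × 88.90 = 204.48.
Round up → n = 205.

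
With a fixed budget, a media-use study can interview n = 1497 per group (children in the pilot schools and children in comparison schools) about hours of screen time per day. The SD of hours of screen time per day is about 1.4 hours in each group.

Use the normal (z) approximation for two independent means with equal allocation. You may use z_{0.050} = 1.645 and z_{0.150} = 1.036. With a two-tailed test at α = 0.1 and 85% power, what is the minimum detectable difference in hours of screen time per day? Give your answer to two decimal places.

δ = (z_{α/2} + z_β) · √((σ₁²+σ₂²)/n)
  = (1.645 + 1.036) · √(3.92/1497)
  = 2.681 · √0.00262
  = 2.681 · 0.0512
  = 0.1372

Minimum detectable difference ≈ 0.14 hours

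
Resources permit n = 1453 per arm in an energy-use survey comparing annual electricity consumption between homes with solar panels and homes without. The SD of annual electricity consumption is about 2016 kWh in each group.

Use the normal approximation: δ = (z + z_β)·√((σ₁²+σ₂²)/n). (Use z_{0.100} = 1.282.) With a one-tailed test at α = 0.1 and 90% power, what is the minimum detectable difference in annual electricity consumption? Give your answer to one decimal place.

δ = (z_α + z_β) · √((σ₁²+σ₂²)/n)
  = (1.282 + 1.282) · √(8128512/1453)
  = 2.564 · √5594.3
  = 2.564 · 74.7950
  = 191.7744

Minimum detectable difference ≈ 191.8 kWh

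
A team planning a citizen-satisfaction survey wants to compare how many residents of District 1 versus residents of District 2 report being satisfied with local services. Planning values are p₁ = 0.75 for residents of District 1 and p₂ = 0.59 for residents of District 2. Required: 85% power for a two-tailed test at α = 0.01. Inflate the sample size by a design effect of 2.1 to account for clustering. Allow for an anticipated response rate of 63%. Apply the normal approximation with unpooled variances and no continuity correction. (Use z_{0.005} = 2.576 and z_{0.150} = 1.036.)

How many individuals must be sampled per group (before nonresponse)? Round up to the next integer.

n = (z_{α/2} + z_β)² · [p₁(1−p₁) + p₂(1−p₂)] / (p₁ − p₂)²
  = (2.576 + 1.036)² · (0.75·0.25 + 0.59·0.41) / (0.16)²
  = (3.612)² · (0.1875 + 0.2419) / 0.0256
  = 13.0465 · 0.4294 / 0.0256
  = 218.84
Design effect: 2.1 × 218.84 = 459.55.
Adjust for 63% response: 459.55 / 0.63 = 729.45.
Round up → n = 730 per group.

n = 730 per group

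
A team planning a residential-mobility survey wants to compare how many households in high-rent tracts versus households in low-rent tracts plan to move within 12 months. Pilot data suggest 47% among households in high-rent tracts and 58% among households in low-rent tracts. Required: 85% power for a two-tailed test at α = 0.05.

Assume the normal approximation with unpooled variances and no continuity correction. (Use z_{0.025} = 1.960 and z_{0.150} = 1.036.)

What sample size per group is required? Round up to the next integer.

n = (z_{α/2} + z_β)² · [p₁(1−p₁) + p₂(1−p₂)] / (p₁ − p₂)²
  = (1.960 + 1.036)² · (0.47·0.53 + 0.58·0.42) / (-0.11)²
  = (2.996)² · (0.2491 + 0.2436) / 0.0121
  = 8.9760 · 0.4927 / 0.0121
  = 365.49
Round up → n = 366 per group.

n = 366 per group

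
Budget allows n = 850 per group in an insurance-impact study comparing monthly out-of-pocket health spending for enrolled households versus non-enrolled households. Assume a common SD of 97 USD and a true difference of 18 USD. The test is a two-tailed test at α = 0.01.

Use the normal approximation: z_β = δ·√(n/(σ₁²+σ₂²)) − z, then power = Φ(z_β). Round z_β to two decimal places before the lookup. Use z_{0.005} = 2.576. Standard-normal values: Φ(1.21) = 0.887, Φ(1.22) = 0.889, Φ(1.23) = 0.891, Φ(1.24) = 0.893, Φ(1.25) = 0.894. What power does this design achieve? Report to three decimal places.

z_β = δ·√(n/(σ₁²+σ₂²)) − z_{α/2}
    = 18 · √(850/18818) − 2.576
    = 18 · 0.21253 − 2.576
    = 3.8256 − 2.576 = 1.2496 → 1.25
Power = Φ(1.25) = 0.894.

Power ≈ 0.894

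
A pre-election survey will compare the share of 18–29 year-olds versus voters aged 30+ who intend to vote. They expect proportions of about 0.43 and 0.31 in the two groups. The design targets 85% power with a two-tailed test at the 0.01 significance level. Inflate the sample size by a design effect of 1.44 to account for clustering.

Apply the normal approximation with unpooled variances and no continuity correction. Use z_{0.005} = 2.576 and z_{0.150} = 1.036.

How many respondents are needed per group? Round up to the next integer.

n = 599 per group

n = (z_{α/2} + z_β)² · [p₁(1−p₁) + p₂(1−p₂)] / (p₁ − p₂)²
  = (2.576 + 1.036)² · (0.43·0.57 + 0.31·0.69) / (0.12)²
  = (3.612)² · (0.2451 + 0.2139) / 0.0144
  = 13.0465 · 0.4590 / 0.0144
  = 415.86
Design effect: 1.44 × 415.86 = 598.84.
Round up → n = 599 per group.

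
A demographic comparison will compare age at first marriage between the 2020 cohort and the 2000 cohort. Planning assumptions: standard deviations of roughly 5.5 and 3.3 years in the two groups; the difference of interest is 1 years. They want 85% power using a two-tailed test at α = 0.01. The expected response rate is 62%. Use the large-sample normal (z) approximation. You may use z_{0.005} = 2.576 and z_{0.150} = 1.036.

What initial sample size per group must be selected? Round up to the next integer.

n = 866 per group

n = (z_{α/2} + z_β)² · (σ₁² + σ₂²) / δ²
  = (2.576 + 1.036)² · (5.5² + 3.3² = 41.14) / 1²
  = 13.0465 · 41.14 / 1
  = 536.73
Adjust for 62% response: 536.73 / 0.62 = 865.70.
Round up → n = 866 per group.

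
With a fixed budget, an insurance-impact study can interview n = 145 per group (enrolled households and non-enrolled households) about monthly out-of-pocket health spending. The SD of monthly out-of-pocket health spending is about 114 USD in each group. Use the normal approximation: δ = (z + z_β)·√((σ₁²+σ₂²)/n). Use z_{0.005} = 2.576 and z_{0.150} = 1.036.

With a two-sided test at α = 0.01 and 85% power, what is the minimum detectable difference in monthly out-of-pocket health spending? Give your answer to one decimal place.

δ = (z_{α/2} + z_β) · √((σ₁²+σ₂²)/n)
  = (2.576 + 1.036) · √(25992/145)
  = 3.612 · √179.2552
  = 3.612 · 13.3886
  = 48.3597

Minimum detectable difference ≈ 48.4 USD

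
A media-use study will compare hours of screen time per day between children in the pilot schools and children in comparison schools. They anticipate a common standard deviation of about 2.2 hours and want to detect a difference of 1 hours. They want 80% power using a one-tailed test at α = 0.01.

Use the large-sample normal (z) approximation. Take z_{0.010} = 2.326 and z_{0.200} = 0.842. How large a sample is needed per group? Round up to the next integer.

n = (z_α + z_β)² · (σ₁² + σ₂²) / δ²
  = (2.326 + 0.842)² · (2·2.2² = 9.68) / 1²
  = 10.0362 · 9.68 / 1
  = 97.15
Round up → n = 98 per group.

n = 98 per group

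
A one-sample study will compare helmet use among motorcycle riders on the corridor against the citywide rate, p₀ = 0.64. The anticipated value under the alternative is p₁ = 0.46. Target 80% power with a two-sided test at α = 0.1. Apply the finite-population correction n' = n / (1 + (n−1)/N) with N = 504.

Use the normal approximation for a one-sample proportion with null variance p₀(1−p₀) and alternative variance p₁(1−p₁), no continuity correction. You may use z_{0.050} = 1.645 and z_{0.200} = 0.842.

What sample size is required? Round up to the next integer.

n = 42

n = [z_{α/2}·√(p₀q₀) + z_β·√(p₁q₁)]² / (p₁ − p₀)²
  = [1.645·√(0.64·0.36) + 0.842·√(0.46·0.54)]² / (-0.18)²
  = [1.645·0.4800 + 0.842·0.4984]² / 0.0324
  = [1.2093]² / 0.0324
  = 45.13
Finite-population correction (N = 504): 45.13 / (1 + (45.13 − 1)/504) = 41.50.
Round up → n = 42.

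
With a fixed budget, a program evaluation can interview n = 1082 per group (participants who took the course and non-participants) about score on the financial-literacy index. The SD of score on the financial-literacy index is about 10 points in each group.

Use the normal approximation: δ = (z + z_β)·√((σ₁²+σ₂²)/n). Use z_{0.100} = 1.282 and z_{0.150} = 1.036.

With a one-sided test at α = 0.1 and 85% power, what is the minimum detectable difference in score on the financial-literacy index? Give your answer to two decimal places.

δ = (z_α + z_β) · √((σ₁²+σ₂²)/n)
  = (1.282 + 1.036) · √(200/1082)
  = 2.318 · √0.18484
  = 2.318 · 0.4299
  = 0.9966

Minimum detectable difference ≈ 1.00 points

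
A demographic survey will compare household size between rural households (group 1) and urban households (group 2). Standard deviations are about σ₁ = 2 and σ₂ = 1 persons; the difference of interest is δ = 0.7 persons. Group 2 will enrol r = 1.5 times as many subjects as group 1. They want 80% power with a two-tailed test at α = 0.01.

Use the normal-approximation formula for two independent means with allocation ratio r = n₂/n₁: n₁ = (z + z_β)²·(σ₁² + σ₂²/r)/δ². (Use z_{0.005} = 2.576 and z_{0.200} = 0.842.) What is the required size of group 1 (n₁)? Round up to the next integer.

n₁ = (z_{α/2} + z_β)² · (σ₁² + σ₂²/r) / δ²
   = (2.576 + 0.842)² · (2² + 1²/1.5) / 0.7²
   = 11.6827 · (4 + 0.66667) / 0.49
   = 11.6827 · 4.6667 / 0.49
   = 111.26
Round up → n₁ = 112; n₂ = r·n₁ = 1.5 × 112 = 168.

n₁ = 112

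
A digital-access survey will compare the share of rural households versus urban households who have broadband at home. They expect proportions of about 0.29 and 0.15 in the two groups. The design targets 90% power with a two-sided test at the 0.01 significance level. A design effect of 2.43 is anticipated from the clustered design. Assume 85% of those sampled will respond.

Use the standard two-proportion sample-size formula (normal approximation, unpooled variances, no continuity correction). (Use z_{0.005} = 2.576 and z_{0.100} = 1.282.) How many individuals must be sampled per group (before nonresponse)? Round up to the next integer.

n = (z_{α/2} + z_β)² · [p₁(1−p₁) + p₂(1−p₂)] / (p₁ − p₂)²
  = (2.576 + 1.282)² · (0.29·0.71 + 0.15·0.85) / (0.14)²
  = (3.858)² · (0.2059 + 0.1275) / 0.0196
  = 14.8842 · 0.3334 / 0.0196
  = 253.18
Design effect: 2.43 × 253.18 = 615.23.
Adjust for 85% response: 615.23 / 0.85 = 723.80.
Round up → n = 724 per group.

n = 724 per group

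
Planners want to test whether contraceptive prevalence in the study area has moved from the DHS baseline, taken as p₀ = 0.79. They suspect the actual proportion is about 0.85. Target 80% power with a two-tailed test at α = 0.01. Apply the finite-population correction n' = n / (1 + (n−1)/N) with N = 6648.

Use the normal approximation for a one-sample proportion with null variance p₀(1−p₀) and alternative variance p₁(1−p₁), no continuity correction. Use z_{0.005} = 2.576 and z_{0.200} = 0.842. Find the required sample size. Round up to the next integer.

n = [z_{α/2}·√(p₀q₀) + z_β·√(p₁q₁)]² / (p₁ − p₀)²
  = [2.576·√(0.79·0.21) + 0.842·√(0.85·0.15)]² / (0.06)²
  = [2.576·0.4073 + 0.842·0.3571]² / 0.0036
  = [1.3499]² / 0.0036
  = 506.16
Finite-population correction (N = 6648): 506.16 / (1 + (506.16 − 1)/6648) = 470.41.
Round up → n = 471.

n = 471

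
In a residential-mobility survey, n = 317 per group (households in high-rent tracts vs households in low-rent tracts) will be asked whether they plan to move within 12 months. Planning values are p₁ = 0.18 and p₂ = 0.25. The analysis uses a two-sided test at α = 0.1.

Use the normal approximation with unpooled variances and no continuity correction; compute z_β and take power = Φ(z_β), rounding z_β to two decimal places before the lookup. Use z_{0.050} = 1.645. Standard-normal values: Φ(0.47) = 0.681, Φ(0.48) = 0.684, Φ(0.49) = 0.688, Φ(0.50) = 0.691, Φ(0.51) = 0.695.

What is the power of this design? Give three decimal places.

Power ≈ 0.695

z_β = |p₁−p₂|·√(n/[p₁q₁+p₂q₂]) − z_{α/2}
    = 0.07 · √(317/0.3351) − 1.645
    = 0.07 · 30.7569 − 1.645
    = 2.1530 − 1.645 = 0.5080 → 0.51
Power = Φ(0.51) = 0.695.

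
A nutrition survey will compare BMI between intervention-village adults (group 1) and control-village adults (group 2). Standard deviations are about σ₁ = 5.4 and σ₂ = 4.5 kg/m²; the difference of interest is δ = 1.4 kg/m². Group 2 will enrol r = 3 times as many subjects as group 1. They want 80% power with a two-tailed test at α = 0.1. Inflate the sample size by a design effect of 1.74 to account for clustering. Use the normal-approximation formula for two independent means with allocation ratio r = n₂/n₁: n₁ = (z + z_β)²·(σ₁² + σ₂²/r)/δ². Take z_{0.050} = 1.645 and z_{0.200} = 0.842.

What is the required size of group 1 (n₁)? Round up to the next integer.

n₁ = 198

n₁ = (z_{α/2} + z_β)² · (σ₁² + σ₂²/r) / δ²
   = (1.645 + 0.842)² · (5.4² + 4.5²/3) / 1.4²
   = 6.1852 · (29.16 + 6.75) / 1.96
   = 6.1852 · 35.91 / 1.96
   = 113.32
Design effect: 1.74 × 113.32 = 197.18.
Round up → n₁ = 198; n₂ = r·n₁ = 3 × 198 = 594.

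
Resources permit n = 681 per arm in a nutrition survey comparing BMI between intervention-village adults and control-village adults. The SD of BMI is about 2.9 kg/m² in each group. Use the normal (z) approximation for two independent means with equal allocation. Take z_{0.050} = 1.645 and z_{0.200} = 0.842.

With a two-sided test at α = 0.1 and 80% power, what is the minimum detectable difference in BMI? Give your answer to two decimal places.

δ = (z_{α/2} + z_β) · √((σ₁²+σ₂²)/n)
  = (1.645 + 0.842) · √(16.82/681)
  = 2.487 · √0.0247
  = 2.487 · 0.1572
  = 0.3909

Minimum detectable difference ≈ 0.39 kg/m²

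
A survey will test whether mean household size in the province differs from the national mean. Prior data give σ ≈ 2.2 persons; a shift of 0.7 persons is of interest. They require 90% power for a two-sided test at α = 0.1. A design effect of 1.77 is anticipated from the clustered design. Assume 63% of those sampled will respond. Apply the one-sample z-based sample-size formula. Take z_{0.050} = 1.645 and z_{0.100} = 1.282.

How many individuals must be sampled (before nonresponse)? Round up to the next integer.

n = 238

n = (z_{α/2} + z_β)² · σ² / δ²
  = (1.645 + 1.282)² · 2.2² / 0.7²
  = 8.5673 · 4.84 / 0.49
  = 84.62
Design effect: 1.77 × 84.62 = 149.78.
Adjust for 63% response: 149.78 / 0.63 = 237.75.
Round up → n = 238.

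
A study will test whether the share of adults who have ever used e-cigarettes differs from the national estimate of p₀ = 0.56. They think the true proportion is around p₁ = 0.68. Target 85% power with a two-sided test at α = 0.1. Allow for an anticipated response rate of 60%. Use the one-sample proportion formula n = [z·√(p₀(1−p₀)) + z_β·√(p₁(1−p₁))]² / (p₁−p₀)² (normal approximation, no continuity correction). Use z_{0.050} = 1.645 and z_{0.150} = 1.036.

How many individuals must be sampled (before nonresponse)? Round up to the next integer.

n = 196

n = [z_{α/2}·√(p₀q₀) + z_β·√(p₁q₁)]² / (p₁ − p₀)²
  = [1.645·√(0.56·0.44) + 1.036·√(0.68·0.32)]² / (0.12)²
  = [1.645·0.4964 + 1.036·0.4665]² / 0.0144
  = [1.2998]² / 0.0144
  = 117.33
Adjust for 60% response: 117.33 / 0.60 = 195.55.
Round up → n = 196.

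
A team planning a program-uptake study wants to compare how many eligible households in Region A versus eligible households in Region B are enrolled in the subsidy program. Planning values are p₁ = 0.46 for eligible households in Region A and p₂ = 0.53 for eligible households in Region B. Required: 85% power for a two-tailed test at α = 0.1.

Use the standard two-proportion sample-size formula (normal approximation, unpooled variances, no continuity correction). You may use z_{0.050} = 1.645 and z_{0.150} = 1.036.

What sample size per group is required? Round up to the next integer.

n = 730 per group

n = (z_{α/2} + z_β)² · [p₁(1−p₁) + p₂(1−p₂)] / (p₁ − p₂)²
  = (1.645 + 1.036)² · (0.46·0.54 + 0.53·0.47) / (-0.07)²
  = (2.681)² · (0.2484 + 0.2491) / 0.0049
  = 7.1878 · 0.4975 / 0.0049
  = 729.78
Round up → n = 730 per group.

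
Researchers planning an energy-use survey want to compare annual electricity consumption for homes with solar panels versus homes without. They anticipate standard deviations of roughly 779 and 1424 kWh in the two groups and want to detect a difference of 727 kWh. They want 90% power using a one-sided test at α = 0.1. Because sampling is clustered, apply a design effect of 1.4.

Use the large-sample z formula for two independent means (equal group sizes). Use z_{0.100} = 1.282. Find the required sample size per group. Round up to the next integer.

n = 46 per group

n = (z_α + z_β)² · (σ₁² + σ₂²) / δ²
  = (1.282 + 1.282)² · (779² + 1424² = 2634617) / 727²
  = 6.5741 · 2634617 / 528529
  = 32.77
Design effect: 1.4 × 32.77 = 45.88.
Round up → n = 46 per group.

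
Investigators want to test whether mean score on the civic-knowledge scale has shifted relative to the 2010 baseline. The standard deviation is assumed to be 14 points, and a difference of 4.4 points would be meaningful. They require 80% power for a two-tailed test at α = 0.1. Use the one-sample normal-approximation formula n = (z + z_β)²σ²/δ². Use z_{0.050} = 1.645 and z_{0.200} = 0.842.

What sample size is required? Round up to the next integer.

n = 63

n = (z_{α/2} + z_β)² · σ² / δ²
  = (1.645 + 0.842)² · 14² / 4.4²
  = 6.1852 · 196 / 19.36
  = 62.62
Round up → n = 63.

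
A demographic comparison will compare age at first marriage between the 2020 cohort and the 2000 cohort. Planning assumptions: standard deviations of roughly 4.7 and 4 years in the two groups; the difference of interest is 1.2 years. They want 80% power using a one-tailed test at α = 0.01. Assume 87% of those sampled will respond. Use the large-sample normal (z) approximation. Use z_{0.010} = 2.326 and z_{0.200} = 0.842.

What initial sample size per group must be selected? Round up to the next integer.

n = (z_α + z_β)² · (σ₁² + σ₂²) / δ²
  = (2.326 + 0.842)² · (4.7² + 4² = 38.09) / 1.2²
  = 10.0362 · 38.09 / 1.44
  = 265.47
Adjust for 87% response: 265.47 / 0.87 = 305.14.
Round up → n = 306 per group.

n = 306 per group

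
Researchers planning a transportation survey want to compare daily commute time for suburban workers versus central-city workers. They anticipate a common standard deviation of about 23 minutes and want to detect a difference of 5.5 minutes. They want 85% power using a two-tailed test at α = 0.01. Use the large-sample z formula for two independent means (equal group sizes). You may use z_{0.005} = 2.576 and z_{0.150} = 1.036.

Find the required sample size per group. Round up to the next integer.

n = (z_{α/2} + z_β)² · (σ₁² + σ₂²) / δ²
  = (2.576 + 1.036)² · (2·23² = 1058) / 5.5²
  = 13.0465 · 1058 / 30.25
  = 456.31
Round up → n = 457 per group.

n = 457 per group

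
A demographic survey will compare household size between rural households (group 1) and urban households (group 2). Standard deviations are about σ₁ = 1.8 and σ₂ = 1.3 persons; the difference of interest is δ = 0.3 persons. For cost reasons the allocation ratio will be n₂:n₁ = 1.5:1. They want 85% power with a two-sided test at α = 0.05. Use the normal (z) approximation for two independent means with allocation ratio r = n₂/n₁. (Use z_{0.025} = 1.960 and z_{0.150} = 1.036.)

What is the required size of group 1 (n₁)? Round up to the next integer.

n₁ = 436

n₁ = (z_{α/2} + z_β)² · (σ₁² + σ₂²/r) / δ²
   = (1.960 + 1.036)² · (1.8² + 1.3²/1.5) / 0.3²
   = 8.9760 · (3.24 + 1.1267) / 0.09
   = 8.9760 · 4.3667 / 0.09
   = 435.50
Round up → n₁ = 436; n₂ = r·n₁ = 1.5 × 436 = 654.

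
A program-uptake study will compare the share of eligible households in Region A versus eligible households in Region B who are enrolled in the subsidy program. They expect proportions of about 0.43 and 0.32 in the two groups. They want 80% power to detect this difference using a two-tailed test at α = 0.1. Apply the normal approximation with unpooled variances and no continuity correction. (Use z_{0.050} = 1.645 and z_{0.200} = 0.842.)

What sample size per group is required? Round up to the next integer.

n = 237 per group

n = (z_{α/2} + z_β)² · [p₁(1−p₁) + p₂(1−p₂)] / (p₁ − p₂)²
  = (1.645 + 0.842)² · (0.43·0.57 + 0.32·0.68) / (0.11)²
  = (2.487)² · (0.2451 + 0.2176) / 0.0121
  = 6.1852 · 0.4627 / 0.0121
  = 236.52
Round up → n = 237 per group.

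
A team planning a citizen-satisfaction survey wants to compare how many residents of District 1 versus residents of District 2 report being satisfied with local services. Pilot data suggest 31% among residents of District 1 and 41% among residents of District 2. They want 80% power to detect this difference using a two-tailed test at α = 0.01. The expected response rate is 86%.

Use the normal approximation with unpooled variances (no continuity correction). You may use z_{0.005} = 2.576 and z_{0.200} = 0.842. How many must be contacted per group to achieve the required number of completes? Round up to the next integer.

n = 620 per group

n = (z_{α/2} + z_β)² · [p₁(1−p₁) + p₂(1−p₂)] / (p₁ − p₂)²
  = (2.576 + 0.842)² · (0.31·0.69 + 0.41·0.59) / (-0.10)²
  = (3.418)² · (0.2139 + 0.2419) / 0.0100
  = 11.6827 · 0.4558 / 0.0100
  = 532.50
Adjust for 86% response: 532.50 / 0.86 = 619.18.
Round up → n = 620 per group.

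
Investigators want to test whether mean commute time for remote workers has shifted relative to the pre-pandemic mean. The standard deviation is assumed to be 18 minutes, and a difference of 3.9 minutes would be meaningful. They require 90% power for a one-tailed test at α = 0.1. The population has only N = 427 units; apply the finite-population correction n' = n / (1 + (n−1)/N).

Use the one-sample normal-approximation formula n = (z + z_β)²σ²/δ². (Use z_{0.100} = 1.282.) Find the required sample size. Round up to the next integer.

n = 106

n = (z_α + z_β)² · σ² / δ²
  = (1.282 + 1.282)² · 18² / 3.9²
  = 6.5741 · 324 / 15.21
  = 140.04
Finite-population correction (N = 427): 140.04 / (1 + (140.04 − 1)/427) = 105.64.
Round up → n = 106.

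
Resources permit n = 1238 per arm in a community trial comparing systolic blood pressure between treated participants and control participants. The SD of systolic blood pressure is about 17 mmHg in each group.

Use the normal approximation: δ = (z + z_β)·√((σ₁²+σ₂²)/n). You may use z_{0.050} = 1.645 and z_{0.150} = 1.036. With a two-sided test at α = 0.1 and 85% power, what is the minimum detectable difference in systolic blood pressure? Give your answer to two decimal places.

Minimum detectable difference ≈ 1.83 mmHg

δ = (z_{α/2} + z_β) · √((σ₁²+σ₂²)/n)
  = (1.645 + 1.036) · √(578/1238)
  = 2.681 · √0.46688
  = 2.681 · 0.6833
  = 1.8319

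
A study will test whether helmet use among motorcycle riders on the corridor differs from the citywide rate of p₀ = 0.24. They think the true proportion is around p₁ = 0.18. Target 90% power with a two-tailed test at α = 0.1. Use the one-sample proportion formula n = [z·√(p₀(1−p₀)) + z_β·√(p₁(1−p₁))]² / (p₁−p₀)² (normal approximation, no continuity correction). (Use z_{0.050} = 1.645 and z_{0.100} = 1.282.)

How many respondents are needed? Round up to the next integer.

n = 397

n = [z_{α/2}·√(p₀q₀) + z_β·√(p₁q₁)]² / (p₁ − p₀)²
  = [1.645·√(0.24·0.76) + 1.282·√(0.18·0.82)]² / (-0.06)²
  = [1.645·0.4271 + 1.282·0.3842]² / 0.0036
  = [1.1951]² / 0.0036
  = 396.73
Round up → n = 397.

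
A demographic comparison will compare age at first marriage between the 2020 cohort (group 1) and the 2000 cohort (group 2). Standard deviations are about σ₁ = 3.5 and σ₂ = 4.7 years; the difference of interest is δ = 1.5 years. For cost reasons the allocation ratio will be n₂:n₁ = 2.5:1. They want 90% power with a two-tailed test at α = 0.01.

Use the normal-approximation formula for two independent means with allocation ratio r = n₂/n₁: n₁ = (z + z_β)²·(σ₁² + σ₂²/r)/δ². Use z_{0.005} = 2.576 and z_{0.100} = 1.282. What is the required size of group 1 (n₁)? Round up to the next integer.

n₁ = 140

n₁ = (z_{α/2} + z_β)² · (σ₁² + σ₂²/r) / δ²
   = (2.576 + 1.282)² · (3.5² + 4.7²/2.5) / 1.5²
   = 14.8842 · (12.25 + 8.836) / 2.25
   = 14.8842 · 21.086 / 2.25
   = 139.49
Round up → n₁ = 140; n₂ = r·n₁ = 2.5 × 140 = 350.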